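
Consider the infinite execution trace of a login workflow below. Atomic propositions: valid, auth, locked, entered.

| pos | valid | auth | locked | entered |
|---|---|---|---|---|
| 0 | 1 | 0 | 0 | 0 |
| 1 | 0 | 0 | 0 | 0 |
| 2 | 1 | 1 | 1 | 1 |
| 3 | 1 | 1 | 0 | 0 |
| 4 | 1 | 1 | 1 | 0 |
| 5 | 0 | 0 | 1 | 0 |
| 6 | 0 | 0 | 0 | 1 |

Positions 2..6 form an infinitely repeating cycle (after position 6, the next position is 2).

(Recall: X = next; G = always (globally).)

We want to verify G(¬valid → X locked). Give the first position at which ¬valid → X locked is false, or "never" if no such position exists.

5

Check ¬valid → X locked at each position in order: 0 ✓, 1 ✓, 2 ✓, 3 ✓, 4 ✓.
At position 5 the labels are {locked} and the next position 6 has {entered}, so ¬valid → X locked is false there. This is the first violation.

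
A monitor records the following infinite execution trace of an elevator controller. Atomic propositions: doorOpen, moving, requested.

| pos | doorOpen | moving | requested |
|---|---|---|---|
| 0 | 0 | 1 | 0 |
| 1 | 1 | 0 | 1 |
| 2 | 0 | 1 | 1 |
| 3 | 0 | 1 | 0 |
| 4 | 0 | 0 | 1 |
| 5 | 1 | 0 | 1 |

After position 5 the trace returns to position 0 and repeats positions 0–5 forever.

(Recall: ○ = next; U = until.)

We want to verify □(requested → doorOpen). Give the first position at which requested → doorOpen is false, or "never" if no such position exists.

Check requested → doorOpen at each position in order: 0 ✓, 1 ✓.
At position 2 the labels are {moving, requested}, so requested → doorOpen is false there. This is the first violation.

2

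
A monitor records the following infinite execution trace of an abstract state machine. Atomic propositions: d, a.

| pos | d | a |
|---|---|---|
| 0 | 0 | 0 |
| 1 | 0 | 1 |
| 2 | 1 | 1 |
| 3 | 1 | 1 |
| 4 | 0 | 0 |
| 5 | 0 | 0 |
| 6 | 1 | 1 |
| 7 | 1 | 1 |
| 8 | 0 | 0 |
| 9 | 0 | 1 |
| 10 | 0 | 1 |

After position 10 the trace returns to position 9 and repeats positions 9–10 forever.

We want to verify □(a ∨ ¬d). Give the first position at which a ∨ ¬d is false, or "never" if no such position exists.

a ∨ ¬d holds at every position 0..10, and those are all the positions the trace ever visits, so the invariant □(a ∨ ¬d) is never violated.

never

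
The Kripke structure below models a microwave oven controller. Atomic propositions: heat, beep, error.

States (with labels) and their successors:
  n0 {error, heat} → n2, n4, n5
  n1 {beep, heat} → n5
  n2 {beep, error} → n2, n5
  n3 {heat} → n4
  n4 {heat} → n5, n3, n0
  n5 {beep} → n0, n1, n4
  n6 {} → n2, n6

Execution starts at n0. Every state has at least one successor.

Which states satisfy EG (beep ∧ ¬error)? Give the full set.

States satisfying beep ∧ ¬error: {n1, n5}.
States satisfying EG (beep ∧ ¬error): {n1, n5}.

{n1, n5}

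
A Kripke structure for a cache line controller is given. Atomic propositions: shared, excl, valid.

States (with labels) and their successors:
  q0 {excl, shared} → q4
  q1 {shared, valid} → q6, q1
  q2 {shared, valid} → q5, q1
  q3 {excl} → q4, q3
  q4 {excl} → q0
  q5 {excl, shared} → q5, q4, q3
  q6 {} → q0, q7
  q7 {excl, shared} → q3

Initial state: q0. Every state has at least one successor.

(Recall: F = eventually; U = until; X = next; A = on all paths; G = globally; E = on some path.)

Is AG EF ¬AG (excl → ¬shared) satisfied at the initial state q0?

Yes

States satisfying EF ¬AG (excl → ¬shared): {q0, q1, q2, q3, q4, q5, q6, q7}.
States satisfying AG EF ¬AG (excl → ¬shared): {q0, q1, q2, q3, q4, q5, q6, q7}.
Every state reachable from q0 satisfies EF ¬AG (excl → ¬shared).
q0 ∈ Sat(AG EF ¬AG (excl → ¬shared)).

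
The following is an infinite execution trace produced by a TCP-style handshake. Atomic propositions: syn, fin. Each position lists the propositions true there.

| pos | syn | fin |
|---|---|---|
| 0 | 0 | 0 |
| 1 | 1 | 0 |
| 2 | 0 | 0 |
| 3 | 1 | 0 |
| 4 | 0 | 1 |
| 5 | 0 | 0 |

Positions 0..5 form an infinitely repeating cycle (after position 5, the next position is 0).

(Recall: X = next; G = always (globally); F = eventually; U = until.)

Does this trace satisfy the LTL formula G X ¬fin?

X ¬fin must hold at every position from 0 onward. It fails at position 3, so G X ¬fin is false.

Violated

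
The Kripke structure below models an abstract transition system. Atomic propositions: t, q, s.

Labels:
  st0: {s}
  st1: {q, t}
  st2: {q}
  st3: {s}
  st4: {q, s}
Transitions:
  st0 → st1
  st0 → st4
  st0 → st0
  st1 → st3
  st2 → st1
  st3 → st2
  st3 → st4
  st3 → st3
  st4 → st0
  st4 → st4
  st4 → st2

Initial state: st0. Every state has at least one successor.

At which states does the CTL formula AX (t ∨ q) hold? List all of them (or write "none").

{st2}

States satisfying t ∨ q: {st1, st2, st4}.
States satisfying AX (t ∨ q): {st2}.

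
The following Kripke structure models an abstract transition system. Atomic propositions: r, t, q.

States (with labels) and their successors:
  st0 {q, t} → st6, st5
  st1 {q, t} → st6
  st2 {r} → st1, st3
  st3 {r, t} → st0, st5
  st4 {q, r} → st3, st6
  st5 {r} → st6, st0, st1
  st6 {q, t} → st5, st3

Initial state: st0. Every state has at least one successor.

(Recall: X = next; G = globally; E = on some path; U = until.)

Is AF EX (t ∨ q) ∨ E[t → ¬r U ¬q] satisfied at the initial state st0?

States satisfying EX (t ∨ q): {st0, st1, st2, st3, st4, st5, st6}.
States satisfying AF EX (t ∨ q): {st0, st1, st2, st3, st4, st5, st6}.
States satisfying t → ¬r: {st0, st1, st2, st4, st5, st6}.
States satisfying ¬q: {st2, st3, st5}.
States satisfying E[t → ¬r U ¬q]: {st0, st1, st2, st3, st4, st5, st6}.
States satisfying AF EX (t ∨ q) ∨ E[t → ¬r U ¬q]: {st0, st1, st2, st3, st4, st5, st6}.
st0 ∈ Sat(AF EX (t ∨ q) ∨ E[t → ¬r U ¬q]).

Holds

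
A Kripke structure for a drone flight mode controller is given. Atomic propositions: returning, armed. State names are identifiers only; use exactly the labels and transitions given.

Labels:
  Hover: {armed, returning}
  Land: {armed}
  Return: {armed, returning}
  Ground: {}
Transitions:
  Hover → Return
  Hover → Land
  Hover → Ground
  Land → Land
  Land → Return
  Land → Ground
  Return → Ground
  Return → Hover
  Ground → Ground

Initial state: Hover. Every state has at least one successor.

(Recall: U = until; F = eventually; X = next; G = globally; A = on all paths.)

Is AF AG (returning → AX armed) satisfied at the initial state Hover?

Violated

States satisfying AG (returning → AX armed): {Ground}.
States satisfying AF AG (returning → AX armed): {Ground}.
There is a path from Hover along which AG (returning → AX armed) never holds.
Hover ∉ Sat(AF AG (returning → AX armed)).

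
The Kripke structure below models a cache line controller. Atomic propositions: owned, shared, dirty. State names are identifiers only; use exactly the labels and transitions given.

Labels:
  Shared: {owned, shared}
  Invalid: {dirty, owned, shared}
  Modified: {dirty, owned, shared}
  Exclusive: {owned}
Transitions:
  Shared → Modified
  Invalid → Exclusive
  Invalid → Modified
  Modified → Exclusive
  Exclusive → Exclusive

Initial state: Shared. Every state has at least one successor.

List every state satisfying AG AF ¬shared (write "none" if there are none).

States satisfying AF ¬shared: {Shared, Invalid, Modified, Exclusive}.
States satisfying AG AF ¬shared: {Shared, Invalid, Modified, Exclusive}.

{Shared, Invalid, Modified, Exclusive}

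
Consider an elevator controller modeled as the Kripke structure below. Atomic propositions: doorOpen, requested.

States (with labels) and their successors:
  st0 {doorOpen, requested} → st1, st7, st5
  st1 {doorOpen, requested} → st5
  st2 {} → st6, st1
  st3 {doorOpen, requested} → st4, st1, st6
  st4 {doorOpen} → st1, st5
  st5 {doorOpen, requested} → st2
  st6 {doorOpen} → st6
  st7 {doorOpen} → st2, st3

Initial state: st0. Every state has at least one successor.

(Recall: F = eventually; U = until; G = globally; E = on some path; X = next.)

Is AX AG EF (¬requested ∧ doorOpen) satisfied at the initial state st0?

States satisfying AG EF (¬requested ∧ doorOpen): {st0, st1, st2, st3, st4, st5, st6, st7}.
States satisfying AX AG EF (¬requested ∧ doorOpen): {st0, st1, st2, st3, st4, st5, st6, st7}.
st0 ∈ Sat(AX AG EF (¬requested ∧ doorOpen)).

Holds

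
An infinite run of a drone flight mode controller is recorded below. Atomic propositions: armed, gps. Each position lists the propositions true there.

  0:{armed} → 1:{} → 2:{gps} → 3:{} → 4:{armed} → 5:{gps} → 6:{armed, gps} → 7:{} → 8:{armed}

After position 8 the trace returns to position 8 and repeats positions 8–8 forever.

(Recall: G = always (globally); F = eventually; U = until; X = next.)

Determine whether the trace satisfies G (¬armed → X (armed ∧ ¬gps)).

¬armed → X (armed ∧ ¬gps) must hold at every position from 0 onward. It fails at position 1, so G (¬armed → X (armed ∧ ¬gps)) is false.
Positions where ¬armed holds: 1, 2, 3, 5, 7.
Check X (armed ∧ ¬gps) at each: 1→fails, 2→fails, 3→ok, 5→fails, 7→ok.

No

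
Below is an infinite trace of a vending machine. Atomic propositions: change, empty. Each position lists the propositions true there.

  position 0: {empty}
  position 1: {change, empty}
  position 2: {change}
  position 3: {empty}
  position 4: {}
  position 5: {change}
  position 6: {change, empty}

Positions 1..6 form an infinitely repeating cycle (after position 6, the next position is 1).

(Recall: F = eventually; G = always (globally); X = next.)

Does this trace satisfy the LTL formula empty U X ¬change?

Walking from position 0: X ¬change first holds at position 2, and empty holds at every earlier position along the way, so empty U X ¬change holds.

Satisfied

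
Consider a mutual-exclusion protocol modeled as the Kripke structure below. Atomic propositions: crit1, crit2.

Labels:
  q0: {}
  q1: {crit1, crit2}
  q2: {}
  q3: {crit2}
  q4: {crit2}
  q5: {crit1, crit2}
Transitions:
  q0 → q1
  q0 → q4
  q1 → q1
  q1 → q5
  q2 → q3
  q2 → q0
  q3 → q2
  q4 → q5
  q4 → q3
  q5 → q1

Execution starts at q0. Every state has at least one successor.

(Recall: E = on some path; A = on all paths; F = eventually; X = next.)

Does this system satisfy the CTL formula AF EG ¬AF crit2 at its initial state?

Violated

States satisfying EG ¬AF crit2: ∅.
States satisfying AF EG ¬AF crit2: ∅.
There is a path from q0 along which EG ¬AF crit2 never holds.
q0 ∉ Sat(AF EG ¬AF crit2).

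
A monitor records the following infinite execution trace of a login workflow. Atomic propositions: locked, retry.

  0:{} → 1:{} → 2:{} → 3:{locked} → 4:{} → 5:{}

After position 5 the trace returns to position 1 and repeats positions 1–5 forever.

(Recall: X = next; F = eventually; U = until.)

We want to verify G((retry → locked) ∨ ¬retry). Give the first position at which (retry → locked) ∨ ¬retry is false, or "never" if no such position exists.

never

(retry → locked) ∨ ¬retry holds at every position 0..5, and those are all the positions the trace ever visits, so the invariant G((retry → locked) ∨ ¬retry) is never violated.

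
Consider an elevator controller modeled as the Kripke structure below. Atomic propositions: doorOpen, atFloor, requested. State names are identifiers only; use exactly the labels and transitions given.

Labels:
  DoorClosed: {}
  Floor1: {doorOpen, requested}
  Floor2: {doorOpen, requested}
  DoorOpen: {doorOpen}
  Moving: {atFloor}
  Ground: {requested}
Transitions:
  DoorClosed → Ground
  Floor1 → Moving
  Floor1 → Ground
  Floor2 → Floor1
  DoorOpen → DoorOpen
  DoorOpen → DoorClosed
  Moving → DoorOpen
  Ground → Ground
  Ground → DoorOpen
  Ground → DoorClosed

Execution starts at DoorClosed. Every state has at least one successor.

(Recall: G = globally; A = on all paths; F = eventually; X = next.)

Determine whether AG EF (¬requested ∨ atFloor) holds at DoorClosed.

Yes

States satisfying EF (¬requested ∨ atFloor): {DoorClosed, Floor1, Floor2, DoorOpen, Moving, Ground}.
States satisfying AG EF (¬requested ∨ atFloor): {DoorClosed, Floor1, Floor2, DoorOpen, Moving, Ground}.
Every state reachable from DoorClosed satisfies EF (¬requested ∨ atFloor).
DoorClosed ∈ Sat(AG EF (¬requested ∨ atFloor)).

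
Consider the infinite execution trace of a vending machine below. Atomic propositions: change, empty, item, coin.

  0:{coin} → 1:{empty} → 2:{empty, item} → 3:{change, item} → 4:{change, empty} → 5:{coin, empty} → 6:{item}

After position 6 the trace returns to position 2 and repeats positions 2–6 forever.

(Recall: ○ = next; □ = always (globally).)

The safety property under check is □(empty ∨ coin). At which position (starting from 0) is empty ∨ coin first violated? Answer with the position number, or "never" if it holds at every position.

3

Check empty ∨ coin at each position in order: 0 ✓, 1 ✓, 2 ✓.
At position 3 the labels are {change, item}, so empty ∨ coin is false there. This is the first violation.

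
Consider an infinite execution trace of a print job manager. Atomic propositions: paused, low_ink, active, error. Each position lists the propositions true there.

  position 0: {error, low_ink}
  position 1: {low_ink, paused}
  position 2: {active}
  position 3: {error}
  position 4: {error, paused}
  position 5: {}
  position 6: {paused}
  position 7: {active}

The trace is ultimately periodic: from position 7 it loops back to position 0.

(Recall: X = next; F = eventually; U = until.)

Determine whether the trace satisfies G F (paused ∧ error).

F (paused ∧ error) holds at every position 0..7, and those are all positions ever visited, so G F (paused ∧ error) holds.

Yes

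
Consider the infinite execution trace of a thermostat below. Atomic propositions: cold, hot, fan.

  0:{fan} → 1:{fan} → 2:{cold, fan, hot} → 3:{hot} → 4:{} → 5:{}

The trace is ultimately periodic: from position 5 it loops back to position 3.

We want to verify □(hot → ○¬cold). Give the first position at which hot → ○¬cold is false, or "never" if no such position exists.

hot → ○¬cold holds at every position 0..5, and those are all the positions the trace ever visits, so the invariant □(hot → ○¬cold) is never violated.

never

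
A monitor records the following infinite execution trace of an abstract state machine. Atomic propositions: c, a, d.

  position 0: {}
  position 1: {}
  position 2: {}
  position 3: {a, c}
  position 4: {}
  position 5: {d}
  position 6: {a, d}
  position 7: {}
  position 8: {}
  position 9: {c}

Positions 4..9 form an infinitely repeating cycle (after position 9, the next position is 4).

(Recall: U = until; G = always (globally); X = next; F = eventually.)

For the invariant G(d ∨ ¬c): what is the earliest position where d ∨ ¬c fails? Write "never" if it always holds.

Check d ∨ ¬c at each position in order: 0 ✓, 1 ✓, 2 ✓.
At position 3 the labels are {a, c}, so d ∨ ¬c is false there. This is the first violation.

3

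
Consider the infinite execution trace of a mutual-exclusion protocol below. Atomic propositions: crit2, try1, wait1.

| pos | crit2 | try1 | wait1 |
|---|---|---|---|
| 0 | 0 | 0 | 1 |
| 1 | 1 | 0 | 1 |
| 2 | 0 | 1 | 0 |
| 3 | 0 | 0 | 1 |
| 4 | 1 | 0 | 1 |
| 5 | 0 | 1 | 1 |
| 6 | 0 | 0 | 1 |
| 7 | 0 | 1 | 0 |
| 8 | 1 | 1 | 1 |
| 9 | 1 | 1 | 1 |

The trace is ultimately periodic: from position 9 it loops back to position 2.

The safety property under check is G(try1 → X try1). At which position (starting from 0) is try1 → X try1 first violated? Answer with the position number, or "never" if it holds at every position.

2

Check try1 → X try1 at each position in order: 0 ✓, 1 ✓.
At position 2 the labels are {try1} and the next position 3 has {wait1}, so try1 → X try1 is false there. This is the first violation.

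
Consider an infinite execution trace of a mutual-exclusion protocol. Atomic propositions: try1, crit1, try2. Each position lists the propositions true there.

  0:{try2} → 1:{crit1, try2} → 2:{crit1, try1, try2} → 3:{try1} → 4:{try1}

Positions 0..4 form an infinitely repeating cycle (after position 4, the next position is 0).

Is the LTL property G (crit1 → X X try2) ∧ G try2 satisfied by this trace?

No

crit1 → X X try2 must hold at every position from 0 onward. It fails at position 1, so G (crit1 → X X try2) is false.
Positions where crit1 holds: 1, 2.
Check X X try2 at each: 1→fails, 2→fails.
try2 must hold at every position from 0 onward. It fails at position 3, so G try2 is false.
At position 0: G (crit1 → X X try2) is false; G try2 is false; so G (crit1 → X X try2) ∧ G try2 is false.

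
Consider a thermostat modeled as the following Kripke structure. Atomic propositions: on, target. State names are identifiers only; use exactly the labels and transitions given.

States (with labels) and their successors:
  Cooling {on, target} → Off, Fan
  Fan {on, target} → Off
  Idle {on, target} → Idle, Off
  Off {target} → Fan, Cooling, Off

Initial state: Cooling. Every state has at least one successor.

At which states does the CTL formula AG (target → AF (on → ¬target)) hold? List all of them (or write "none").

States satisfying target → AF (on → ¬target): {Cooling, Fan, Off}.
States satisfying AG (target → AF (on → ¬target)): {Cooling, Fan, Off}.

{Cooling, Fan, Off}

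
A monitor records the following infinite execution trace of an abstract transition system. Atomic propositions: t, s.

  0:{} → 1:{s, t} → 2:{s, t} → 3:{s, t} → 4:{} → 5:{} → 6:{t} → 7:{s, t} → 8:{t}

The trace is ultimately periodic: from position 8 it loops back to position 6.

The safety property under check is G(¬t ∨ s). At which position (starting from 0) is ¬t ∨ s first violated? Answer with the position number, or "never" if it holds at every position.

Check ¬t ∨ s at each position in order: 0 ✓, 1 ✓, 2 ✓, 3 ✓, 4 ✓, 5 ✓.
At position 6 the labels are {t}, so ¬t ∨ s is false there. This is the first violation.

6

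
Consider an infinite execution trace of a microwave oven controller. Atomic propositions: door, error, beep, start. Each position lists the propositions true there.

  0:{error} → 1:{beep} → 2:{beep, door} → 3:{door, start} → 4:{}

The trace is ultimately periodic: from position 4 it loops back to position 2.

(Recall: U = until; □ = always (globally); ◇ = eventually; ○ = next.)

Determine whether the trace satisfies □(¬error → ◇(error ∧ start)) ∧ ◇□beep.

¬error → ◇(error ∧ start) must hold at every position from 0 onward. It fails at position 1, so □(¬error → ◇(error ∧ start)) is false.
Positions where ¬error holds: 1, 2, 3, 4.
Check ◇(error ∧ start) at each: 1→fails, 2→fails, 3→fails, 4→fails.
□beep is false at every position 0..4, so it never becomes true and ◇□beep fails.
At position 0: □(¬error → ◇(error ∧ start)) is false; ◇□beep is false; so □(¬error → ◇(error ∧ start)) ∧ ◇□beep is false.

Violated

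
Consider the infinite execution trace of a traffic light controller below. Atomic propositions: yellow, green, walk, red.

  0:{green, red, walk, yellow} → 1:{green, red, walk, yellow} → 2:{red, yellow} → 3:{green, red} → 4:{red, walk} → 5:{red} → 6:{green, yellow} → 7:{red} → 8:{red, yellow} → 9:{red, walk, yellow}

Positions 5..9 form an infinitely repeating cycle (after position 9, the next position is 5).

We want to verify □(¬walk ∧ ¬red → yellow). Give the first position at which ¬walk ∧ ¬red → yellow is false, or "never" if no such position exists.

never

¬walk ∧ ¬red → yellow holds at every position 0..9, and those are all the positions the trace ever visits, so the invariant □(¬walk ∧ ¬red → yellow) is never violated.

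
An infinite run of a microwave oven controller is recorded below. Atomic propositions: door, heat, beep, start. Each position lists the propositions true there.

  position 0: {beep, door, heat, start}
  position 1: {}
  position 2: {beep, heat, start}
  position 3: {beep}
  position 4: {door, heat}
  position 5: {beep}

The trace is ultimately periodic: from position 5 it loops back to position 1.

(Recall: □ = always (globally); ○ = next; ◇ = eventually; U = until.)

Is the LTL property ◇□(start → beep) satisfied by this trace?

Satisfied

□(start → beep) holds at position 0, which is reachable from 0, so ◇□(start → beep) holds.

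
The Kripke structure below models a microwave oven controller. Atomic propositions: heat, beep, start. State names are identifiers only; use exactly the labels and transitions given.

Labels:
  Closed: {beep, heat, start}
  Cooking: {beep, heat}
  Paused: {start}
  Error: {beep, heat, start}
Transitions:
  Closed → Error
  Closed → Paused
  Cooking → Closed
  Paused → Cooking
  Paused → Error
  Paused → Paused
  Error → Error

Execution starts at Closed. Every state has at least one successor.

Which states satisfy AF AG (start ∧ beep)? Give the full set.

States satisfying AG (start ∧ beep): {Error}.
States satisfying AF AG (start ∧ beep): {Error}.

{Error}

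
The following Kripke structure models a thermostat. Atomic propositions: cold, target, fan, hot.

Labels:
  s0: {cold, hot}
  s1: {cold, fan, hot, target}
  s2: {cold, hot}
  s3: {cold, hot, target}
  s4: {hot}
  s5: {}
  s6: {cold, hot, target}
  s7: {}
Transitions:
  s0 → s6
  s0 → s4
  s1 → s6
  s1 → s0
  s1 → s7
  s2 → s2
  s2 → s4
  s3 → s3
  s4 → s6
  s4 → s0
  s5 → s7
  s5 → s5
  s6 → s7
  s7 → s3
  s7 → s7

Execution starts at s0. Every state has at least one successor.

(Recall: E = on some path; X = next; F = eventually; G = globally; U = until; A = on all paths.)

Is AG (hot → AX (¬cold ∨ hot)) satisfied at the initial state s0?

Yes

States satisfying hot → AX (¬cold ∨ hot): {s0, s1, s2, s3, s4, s5, s6, s7}.
States satisfying AG (hot → AX (¬cold ∨ hot)): {s0, s1, s2, s3, s4, s5, s6, s7}.
Every state reachable from s0 satisfies hot → AX (¬cold ∨ hot).
s0 ∈ Sat(AG (hot → AX (¬cold ∨ hot))).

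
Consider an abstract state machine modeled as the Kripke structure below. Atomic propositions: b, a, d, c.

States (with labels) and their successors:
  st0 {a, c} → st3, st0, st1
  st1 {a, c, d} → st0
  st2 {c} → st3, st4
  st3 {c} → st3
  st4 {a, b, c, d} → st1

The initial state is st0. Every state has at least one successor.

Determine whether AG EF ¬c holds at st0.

States satisfying EF ¬c: ∅.
States satisfying AG EF ¬c: ∅.
st0 is reachable from st0 and violates EF ¬c, so AG fails at st0.
st0 ∉ Sat(AG EF ¬c).

Does not hold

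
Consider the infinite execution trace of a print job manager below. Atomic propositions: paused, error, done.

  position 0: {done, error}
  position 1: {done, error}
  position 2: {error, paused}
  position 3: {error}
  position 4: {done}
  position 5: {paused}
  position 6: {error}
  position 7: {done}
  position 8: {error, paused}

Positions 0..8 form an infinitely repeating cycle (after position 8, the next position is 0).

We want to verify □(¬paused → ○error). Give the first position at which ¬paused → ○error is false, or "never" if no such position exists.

3

Check ¬paused → ○error at each position in order: 0 ✓, 1 ✓, 2 ✓.
At position 3 the labels are {error} and the next position 4 has {done}, so ¬paused → ○error is false there. This is the first violation.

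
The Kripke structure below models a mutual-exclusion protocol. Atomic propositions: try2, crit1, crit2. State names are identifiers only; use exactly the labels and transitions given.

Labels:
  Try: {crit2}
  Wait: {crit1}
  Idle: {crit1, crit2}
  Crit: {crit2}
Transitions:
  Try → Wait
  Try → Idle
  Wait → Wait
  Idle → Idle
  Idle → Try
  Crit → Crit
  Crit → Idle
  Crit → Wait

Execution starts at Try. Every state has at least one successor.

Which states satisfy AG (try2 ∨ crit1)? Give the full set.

{Wait}

States satisfying try2 ∨ crit1: {Wait, Idle}.
States satisfying AG (try2 ∨ crit1): {Wait}.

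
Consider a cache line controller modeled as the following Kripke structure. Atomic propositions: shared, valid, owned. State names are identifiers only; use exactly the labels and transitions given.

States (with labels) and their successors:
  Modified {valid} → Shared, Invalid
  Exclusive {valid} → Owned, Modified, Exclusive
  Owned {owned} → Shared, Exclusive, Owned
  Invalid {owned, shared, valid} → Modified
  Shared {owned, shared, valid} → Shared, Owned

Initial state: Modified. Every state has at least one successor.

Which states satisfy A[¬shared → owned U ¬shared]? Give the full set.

States satisfying ¬shared → owned: {Owned, Invalid, Shared}.
States satisfying ¬shared: {Modified, Exclusive, Owned}.
States satisfying A[¬shared → owned U ¬shared]: {Modified, Exclusive, Owned, Invalid}.

{Modified, Exclusive, Owned, Invalid}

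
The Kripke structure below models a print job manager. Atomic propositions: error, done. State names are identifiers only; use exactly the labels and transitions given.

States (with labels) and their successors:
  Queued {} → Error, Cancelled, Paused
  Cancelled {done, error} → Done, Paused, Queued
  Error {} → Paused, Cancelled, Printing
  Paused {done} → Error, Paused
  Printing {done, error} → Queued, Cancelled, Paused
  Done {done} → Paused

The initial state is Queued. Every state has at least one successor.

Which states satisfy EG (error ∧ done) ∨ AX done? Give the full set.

States satisfying error ∧ done: {Cancelled, Printing}.
States satisfying EG (error ∧ done): ∅.
States satisfying done: {Cancelled, Paused, Printing, Done}.
States satisfying AX done: {Error, Done}.
States satisfying EG (error ∧ done) ∨ AX done: {Error, Done}.

{Error, Done}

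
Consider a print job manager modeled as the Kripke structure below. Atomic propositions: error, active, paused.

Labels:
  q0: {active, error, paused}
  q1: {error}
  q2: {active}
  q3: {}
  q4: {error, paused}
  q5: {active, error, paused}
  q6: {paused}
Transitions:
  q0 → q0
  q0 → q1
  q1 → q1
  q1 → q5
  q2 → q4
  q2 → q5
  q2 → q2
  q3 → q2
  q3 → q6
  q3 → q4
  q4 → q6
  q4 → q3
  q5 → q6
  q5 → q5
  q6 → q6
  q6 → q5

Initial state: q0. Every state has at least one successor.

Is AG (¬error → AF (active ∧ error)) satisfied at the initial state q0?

States satisfying ¬error → AF (active ∧ error): {q0, q1, q4, q5}.
States satisfying AG (¬error → AF (active ∧ error)): ∅.
q6 is reachable from q0 and violates ¬error → AF (active ∧ error), so AG fails at q0.
q0 ∉ Sat(AG (¬error → AF (active ∧ error))).

No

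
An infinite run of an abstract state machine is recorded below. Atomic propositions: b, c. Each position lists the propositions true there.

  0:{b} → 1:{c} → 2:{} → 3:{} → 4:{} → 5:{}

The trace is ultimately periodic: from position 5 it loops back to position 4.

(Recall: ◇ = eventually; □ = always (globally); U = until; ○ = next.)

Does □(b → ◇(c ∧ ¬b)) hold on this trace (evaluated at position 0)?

Holds

b → ◇(c ∧ ¬b) holds at every position 0..5, and those are all positions ever visited, so □(b → ◇(c ∧ ¬b)) holds.
Positions where b holds: 0.
Check ◇(c ∧ ¬b) at each: 0→ok.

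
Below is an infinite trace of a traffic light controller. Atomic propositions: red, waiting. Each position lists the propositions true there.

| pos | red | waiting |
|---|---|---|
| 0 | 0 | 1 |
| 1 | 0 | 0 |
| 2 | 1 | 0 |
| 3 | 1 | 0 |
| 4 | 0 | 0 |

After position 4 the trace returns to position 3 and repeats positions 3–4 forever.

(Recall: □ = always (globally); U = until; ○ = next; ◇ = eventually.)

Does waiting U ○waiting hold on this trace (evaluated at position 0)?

Does not hold

Walking from position 0: at position 1, ○waiting has not yet held and waiting fails, so waiting U ○waiting is false.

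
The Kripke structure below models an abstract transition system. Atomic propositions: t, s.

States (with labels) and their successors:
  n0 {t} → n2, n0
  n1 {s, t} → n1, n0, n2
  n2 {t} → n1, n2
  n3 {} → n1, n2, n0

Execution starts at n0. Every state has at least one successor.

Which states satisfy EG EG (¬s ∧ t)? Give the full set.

States satisfying EG (¬s ∧ t): {n0, n2}.
States satisfying EG EG (¬s ∧ t): {n0, n2}.

{n0, n2}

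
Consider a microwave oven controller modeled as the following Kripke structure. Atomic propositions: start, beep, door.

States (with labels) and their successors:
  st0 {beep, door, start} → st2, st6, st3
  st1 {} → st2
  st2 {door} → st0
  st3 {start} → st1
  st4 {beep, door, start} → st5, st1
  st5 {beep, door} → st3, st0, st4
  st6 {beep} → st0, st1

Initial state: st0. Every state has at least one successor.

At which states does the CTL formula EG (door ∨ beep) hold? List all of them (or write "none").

{st0, st2, st4, st5, st6}

States satisfying door ∨ beep: {st0, st2, st4, st5, st6}.
States satisfying EG (door ∨ beep): {st0, st2, st4, st5, st6}.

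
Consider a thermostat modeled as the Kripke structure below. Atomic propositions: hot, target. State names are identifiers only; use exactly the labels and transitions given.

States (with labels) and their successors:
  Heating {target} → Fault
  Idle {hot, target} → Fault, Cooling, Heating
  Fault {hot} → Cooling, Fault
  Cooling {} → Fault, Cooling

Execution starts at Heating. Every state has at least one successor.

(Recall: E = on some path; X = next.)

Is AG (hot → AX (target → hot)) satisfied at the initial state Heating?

States satisfying hot → AX (target → hot): {Heating, Fault, Cooling}.
States satisfying AG (hot → AX (target → hot)): {Heating, Fault, Cooling}.
Every state reachable from Heating satisfies hot → AX (target → hot).
Heating ∈ Sat(AG (hot → AX (target → hot))).

Satisfied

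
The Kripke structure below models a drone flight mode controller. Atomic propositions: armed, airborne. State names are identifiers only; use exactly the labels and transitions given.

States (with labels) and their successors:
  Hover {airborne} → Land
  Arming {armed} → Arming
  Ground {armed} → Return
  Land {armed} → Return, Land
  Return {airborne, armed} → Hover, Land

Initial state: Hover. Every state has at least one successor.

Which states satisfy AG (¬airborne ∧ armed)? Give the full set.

{Arming}

States satisfying ¬airborne ∧ armed: {Arming, Ground, Land}.
States satisfying AG (¬airborne ∧ armed): {Arming}.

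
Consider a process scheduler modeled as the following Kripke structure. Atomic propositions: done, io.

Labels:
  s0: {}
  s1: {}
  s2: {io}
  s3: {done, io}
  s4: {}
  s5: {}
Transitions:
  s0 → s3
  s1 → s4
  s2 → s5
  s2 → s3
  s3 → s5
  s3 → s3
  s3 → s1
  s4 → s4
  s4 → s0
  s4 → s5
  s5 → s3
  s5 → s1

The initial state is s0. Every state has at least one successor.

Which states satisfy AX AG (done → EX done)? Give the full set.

{s0, s1, s2, s3, s4, s5}

States satisfying AG (done → EX done): {s0, s1, s2, s3, s4, s5}.
States satisfying AX AG (done → EX done): {s0, s1, s2, s3, s4, s5}.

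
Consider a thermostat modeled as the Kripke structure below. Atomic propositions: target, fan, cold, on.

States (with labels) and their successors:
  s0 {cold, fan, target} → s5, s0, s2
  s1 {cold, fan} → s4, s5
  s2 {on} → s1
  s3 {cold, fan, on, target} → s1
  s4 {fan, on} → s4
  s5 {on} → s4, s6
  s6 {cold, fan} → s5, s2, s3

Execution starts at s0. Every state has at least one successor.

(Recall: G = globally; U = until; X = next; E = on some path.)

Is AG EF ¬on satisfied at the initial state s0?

Does not hold

States satisfying EF ¬on: {s0, s1, s2, s3, s5, s6}.
States satisfying AG EF ¬on: ∅.
s4 is reachable from s0 and violates EF ¬on, so AG fails at s0.
s0 ∉ Sat(AG EF ¬on).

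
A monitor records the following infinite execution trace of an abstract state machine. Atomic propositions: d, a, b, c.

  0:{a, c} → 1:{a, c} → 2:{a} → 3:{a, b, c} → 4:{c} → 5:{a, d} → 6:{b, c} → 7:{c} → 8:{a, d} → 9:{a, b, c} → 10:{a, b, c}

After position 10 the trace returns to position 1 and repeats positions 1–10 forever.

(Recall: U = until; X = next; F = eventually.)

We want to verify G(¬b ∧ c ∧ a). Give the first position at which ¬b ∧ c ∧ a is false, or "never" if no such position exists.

2

Check ¬b ∧ c ∧ a at each position in order: 0 ✓, 1 ✓.
At position 2 the labels are {a}, so ¬b ∧ c ∧ a is false there. This is the first violation.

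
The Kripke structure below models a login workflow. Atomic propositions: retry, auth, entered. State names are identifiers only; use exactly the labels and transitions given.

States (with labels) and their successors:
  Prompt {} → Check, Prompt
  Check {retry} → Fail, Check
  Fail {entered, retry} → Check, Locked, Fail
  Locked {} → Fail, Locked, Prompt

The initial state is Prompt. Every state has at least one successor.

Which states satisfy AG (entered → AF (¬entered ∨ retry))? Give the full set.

States satisfying entered → AF (¬entered ∨ retry): {Prompt, Check, Fail, Locked}.
States satisfying AG (entered → AF (¬entered ∨ retry)): {Prompt, Check, Fail, Locked}.

{Prompt, Check, Fail, Locked}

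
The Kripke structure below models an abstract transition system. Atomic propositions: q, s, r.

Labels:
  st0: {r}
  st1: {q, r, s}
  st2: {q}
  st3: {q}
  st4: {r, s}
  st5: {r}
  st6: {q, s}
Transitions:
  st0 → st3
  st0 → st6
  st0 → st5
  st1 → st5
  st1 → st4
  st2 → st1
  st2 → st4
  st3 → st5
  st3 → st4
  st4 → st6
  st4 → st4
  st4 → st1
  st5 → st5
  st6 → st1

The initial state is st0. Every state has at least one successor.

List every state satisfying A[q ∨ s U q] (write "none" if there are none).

States satisfying q ∨ s: {st1, st2, st3, st4, st6}.
States satisfying q: {st1, st2, st3, st6}.
States satisfying A[q ∨ s U q]: {st1, st2, st3, st6}.

{st1, st2, st3, st6}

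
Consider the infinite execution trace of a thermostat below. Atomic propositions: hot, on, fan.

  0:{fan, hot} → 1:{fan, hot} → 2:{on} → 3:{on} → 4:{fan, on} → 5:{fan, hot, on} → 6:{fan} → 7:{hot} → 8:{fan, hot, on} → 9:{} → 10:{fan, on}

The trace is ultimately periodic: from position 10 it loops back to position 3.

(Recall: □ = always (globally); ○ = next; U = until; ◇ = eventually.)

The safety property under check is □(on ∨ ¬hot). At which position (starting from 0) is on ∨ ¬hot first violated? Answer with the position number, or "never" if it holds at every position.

At position 0 the labels are {fan, hot}, so on ∨ ¬hot is false there. This is the first violation.

0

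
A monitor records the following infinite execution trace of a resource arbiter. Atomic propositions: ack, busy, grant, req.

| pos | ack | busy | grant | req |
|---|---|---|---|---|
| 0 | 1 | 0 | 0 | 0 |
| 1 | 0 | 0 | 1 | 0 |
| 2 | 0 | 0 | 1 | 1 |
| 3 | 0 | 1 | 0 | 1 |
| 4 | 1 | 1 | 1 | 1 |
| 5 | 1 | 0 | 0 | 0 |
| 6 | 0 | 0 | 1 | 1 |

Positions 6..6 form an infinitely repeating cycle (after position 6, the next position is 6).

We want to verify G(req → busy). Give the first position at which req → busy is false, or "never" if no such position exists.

2

Check req → busy at each position in order: 0 ✓, 1 ✓.
At position 2 the labels are {grant, req}, so req → busy is false there. This is the first violation.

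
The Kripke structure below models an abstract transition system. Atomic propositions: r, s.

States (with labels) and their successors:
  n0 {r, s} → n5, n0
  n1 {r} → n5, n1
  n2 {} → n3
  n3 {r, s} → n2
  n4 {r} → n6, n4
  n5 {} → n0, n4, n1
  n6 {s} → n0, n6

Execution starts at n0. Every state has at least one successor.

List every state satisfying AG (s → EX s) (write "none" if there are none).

States satisfying s → EX s: {n0, n1, n2, n4, n5, n6}.
States satisfying AG (s → EX s): {n0, n1, n4, n5, n6}.

{n0, n1, n4, n5, n6}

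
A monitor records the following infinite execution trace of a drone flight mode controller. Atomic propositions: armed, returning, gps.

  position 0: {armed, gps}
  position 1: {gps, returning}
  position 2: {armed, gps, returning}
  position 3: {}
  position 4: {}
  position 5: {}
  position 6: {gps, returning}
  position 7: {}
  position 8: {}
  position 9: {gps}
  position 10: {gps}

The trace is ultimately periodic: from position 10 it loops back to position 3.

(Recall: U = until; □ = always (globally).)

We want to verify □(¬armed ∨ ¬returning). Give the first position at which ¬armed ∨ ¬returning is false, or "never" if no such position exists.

Check ¬armed ∨ ¬returning at each position in order: 0 ✓, 1 ✓.
At position 2 the labels are {armed, gps, returning}, so ¬armed ∨ ¬returning is false there. This is the first violation.

2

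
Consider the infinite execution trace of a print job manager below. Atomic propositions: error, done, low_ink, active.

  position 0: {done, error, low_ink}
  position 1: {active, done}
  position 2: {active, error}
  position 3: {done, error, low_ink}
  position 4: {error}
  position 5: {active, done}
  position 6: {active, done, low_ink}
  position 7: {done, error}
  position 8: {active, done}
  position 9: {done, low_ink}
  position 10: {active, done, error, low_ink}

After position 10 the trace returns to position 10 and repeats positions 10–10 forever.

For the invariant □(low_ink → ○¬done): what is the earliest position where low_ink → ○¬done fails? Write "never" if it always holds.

0

At position 0 the labels are {done, error, low_ink} and the next position 1 has {active, done}, so low_ink → ○¬done is false there. This is the first violation.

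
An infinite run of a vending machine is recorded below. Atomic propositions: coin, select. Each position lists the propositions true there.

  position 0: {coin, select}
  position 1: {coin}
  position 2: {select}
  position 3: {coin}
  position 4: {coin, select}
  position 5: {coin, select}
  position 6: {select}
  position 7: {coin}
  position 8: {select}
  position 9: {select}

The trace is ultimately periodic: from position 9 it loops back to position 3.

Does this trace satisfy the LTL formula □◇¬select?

Satisfied

◇¬select holds at every position 0..9, and those are all positions ever visited, so □◇¬select holds.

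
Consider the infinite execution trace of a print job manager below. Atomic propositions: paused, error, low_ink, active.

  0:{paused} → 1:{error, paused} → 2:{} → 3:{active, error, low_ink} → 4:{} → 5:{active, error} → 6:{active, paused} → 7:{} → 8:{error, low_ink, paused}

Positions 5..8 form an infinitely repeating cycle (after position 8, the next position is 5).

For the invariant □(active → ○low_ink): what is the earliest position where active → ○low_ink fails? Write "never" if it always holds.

3

Check active → ○low_ink at each position in order: 0 ✓, 1 ✓, 2 ✓.
At position 3 the labels are {active, error, low_ink} and the next position 4 has {}, so active → ○low_ink is false there. This is the first violation.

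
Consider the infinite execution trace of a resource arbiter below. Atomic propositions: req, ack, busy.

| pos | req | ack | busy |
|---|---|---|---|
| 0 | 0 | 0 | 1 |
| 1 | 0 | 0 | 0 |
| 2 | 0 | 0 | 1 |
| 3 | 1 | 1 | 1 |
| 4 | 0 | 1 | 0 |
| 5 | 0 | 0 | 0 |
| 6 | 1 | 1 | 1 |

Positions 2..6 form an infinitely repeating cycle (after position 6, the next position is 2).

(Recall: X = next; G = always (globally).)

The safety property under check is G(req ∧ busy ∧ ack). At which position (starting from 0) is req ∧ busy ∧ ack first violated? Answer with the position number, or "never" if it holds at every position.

At position 0 the labels are {busy}, so req ∧ busy ∧ ack is false there. This is the first violation.

0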